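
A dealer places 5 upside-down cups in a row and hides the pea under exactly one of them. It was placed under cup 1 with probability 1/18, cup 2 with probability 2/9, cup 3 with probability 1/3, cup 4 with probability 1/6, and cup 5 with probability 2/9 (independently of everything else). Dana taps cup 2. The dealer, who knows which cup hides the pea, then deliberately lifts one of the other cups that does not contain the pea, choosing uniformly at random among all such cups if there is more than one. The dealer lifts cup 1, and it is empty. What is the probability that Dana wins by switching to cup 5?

Condition on the true location of the pea.
If it is under cup 1 (prior 1/18): the dealer opened cup 1, so this case is ruled out; weight (1/18)·0 = 0.
If it is under cup 2 (prior 2/9): the dealer has 4 equally likely choices, so probability 1/4; weight (2/9)·(1/4) = 1/18.
If it is under cup 3 (prior 1/3): the dealer has 3 equally likely choices, so probability 1/3; weight (1/3)·(1/3) = 1/9.
If it is under cup 4 (prior 1/6): the dealer has 3 equally likely choices, so probability 1/3; weight (1/6)·(1/3) = 1/18.
If it is under cup 5 (prior 2/9): the dealer has 3 equally likely choices, so probability 1/3; weight (2/9)·(1/3) = 2/27.
The weights sum to 8/27.
So P(the pea under cup 5 | the dealer opened cup 1) = (2/27) / (8/27) = 1/4.

1/4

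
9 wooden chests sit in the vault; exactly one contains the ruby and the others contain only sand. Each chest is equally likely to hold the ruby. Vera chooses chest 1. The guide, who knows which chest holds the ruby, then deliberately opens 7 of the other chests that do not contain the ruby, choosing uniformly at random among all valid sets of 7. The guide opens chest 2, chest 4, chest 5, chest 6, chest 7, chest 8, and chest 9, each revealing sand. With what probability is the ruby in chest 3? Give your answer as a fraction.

Condition on the true location of the ruby.
If it is in chest 1 (prior 1/9): the guide has 8 equally likely choices, so probability 1/8; weight (1/9)·(1/8) = 1/72.
If it is in any of chests 2, 4, 5, 6, 7, 8, and 9 (prior 1/9 each): that chest was opened and seen not to hold the prize — ruled out; weight (1/9)·0 = 0 each.
If it is in chest 3 (prior 1/9): the guide has no choice, probability 1; weight (1/9)·1 = 1/9.
The weights sum to 1/8.
So P(the ruby in chest 3 | the guide opened chest 2, chest 4, chest 5, chest 6, chest 7, chest 8, and chest 9) = (1/9) / (1/8) = 8/9.

8/9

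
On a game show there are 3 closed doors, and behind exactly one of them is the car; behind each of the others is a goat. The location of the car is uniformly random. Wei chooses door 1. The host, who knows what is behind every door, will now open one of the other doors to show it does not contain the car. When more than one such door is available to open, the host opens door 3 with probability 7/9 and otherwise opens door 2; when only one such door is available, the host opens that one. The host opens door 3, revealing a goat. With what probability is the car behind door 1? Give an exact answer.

7/16

Consider each possible location of the car in turn.
If it is behind door 1 (prior 1/3): door 3 is available, opened with probability 7/9; weight (1/3)·(7/9) = 7/27.
If it is behind door 2 (prior 1/3): only door 3 is available, probability 1; weight (1/3)·1 = 1/3.
If it is behind door 3 (prior 1/3): the host opened door 3, so this case is ruled out; weight (1/3)·0 = 0.
The weights sum to 16/27.
So P(the car behind door 1 | the host opened door 3) = (7/27) / (16/27) = 7/16.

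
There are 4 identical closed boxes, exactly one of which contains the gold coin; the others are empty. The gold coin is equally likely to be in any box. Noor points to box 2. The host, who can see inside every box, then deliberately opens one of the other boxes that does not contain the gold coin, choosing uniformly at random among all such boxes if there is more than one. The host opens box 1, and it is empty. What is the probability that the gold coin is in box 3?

Consider each possible location of the gold coin in turn.
If it is in box 1 (prior 1/4): the host opened box 1, so this case is ruled out; weight (1/4)·0 = 0.
If it is in box 2 (prior 1/4): the host has 3 equally likely choices, so probability 1/3; weight (1/4)·(1/3) = 1/12.
If it is in either of boxes 3 and 4 (prior 1/4 each): the host has 2 equally likely choices, so probability 1/2; weight (1/4)·(1/2) = 1/8 each.
The weights sum to 1/3.
So P(the gold coin in box 3 | the host opened box 1) = (1/8) / (1/3) = 3/8.

3/8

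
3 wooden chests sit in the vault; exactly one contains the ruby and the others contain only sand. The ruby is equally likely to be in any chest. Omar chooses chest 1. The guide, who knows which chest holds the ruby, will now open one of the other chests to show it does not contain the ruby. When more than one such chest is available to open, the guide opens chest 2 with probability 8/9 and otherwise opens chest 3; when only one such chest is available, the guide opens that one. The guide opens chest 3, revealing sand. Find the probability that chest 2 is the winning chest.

Consider each possible location of the ruby in turn.
If it is in chest 1 (prior 1/3): chest 2 is available but not opened, probability 1/9; weight (1/3)·(1/9) = 1/27.
If it is in chest 2 (prior 1/3): only chest 3 is available, probability 1; weight (1/3)·1 = 1/3.
If it is in chest 3 (prior 1/3): the guide opened chest 3, so this case is ruled out; weight (1/3)·0 = 0.
The weights sum to 10/27.
So P(the ruby in chest 2 | the guide opened chest 3) = (1/3) / (10/27) = 9/10.

9/10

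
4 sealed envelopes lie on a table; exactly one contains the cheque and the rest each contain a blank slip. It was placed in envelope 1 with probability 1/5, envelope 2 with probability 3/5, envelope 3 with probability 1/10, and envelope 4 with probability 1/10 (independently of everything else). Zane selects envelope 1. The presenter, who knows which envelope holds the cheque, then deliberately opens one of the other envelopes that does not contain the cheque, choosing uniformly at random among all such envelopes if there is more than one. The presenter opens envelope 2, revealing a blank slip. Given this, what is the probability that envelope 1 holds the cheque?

Consider each possible location of the cheque in turn.
If it is in envelope 1 (prior 1/5): the presenter has 3 equally likely choices, so probability 1/3; weight (1/5)·(1/3) = 1/15.
If it is in envelope 2 (prior 3/5): the presenter opened envelope 2, so this case is ruled out; weight (3/5)·0 = 0.
If it is in either of envelopes 3 and 4 (prior 1/10 each): the presenter has 2 equally likely choices, so probability 1/2; weight (1/10)·(1/2) = 1/20 each.
The weights sum to 1/6.
So P(the cheque in envelope 1 | the presenter opened envelope 2) = (1/15) / (1/6) = 2/5.

2/5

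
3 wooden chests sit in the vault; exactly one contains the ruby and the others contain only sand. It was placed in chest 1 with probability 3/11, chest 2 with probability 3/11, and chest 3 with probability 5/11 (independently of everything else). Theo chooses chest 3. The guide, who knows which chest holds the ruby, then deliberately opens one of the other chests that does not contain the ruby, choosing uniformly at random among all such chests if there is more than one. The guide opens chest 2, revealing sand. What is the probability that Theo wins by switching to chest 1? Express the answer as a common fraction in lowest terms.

6/11

Apply Bayes' rule, conditioning on where the ruby actually is.
If it is in chest 1 (prior 3/11): the guide has no choice, probability 1; weight (3/11)·1 = 3/11.
If it is in chest 2 (prior 3/11): the guide opened chest 2, so this case is ruled out; weight (3/11)·0 = 0.
If it is in chest 3 (prior 5/11): the guide has 2 equally likely choices, so probability 1/2; weight (5/11)·(1/2) = 5/22.
The weights sum to 1/2.
So P(the ruby in chest 1 | the guide opened chest 2) = (3/11) / (1/2) = 6/11.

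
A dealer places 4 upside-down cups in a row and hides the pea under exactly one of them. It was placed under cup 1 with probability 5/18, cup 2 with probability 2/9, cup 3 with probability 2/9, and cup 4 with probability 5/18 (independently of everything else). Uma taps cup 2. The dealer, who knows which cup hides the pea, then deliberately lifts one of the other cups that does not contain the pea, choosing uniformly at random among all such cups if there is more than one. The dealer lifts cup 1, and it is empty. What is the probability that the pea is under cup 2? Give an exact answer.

8/35

Consider each possible location of the pea in turn.
If it is under cup 1 (prior 5/18): the dealer opened cup 1, so this case is ruled out; weight (5/18)·0 = 0.
If it is under cup 2 (prior 2/9): the dealer has 3 equally likely choices, so probability 1/3; weight (2/9)·(1/3) = 2/27.
If it is under cup 3 (prior 2/9): the dealer has 2 equally likely choices, so probability 1/2; weight (2/9)·(1/2) = 1/9.
If it is under cup 4 (prior 5/18): the dealer has 2 equally likely choices, so probability 1/2; weight (5/18)·(1/2) = 5/36.
The weights sum to 35/108.
So P(the pea under cup 2 | the dealer opened cup 1) = (2/27) / (35/108) = 8/35.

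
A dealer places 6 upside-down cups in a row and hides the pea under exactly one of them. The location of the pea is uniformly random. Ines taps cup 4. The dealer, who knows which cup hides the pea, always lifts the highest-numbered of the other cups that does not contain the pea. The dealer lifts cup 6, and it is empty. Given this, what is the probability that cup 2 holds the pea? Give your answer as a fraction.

Condition on the true location of the pea.
If it is under any of cups 1, 2, 3, 4, and 5 (prior 1/6 each): cup 6 is the highest-numbered option available, probability 1; weight (1/6)·1 = 1/6 each.
If it is under cup 6 (prior 1/6): the dealer opened cup 6, so this case is ruled out; weight (1/6)·0 = 0.
The weights sum to 5/6.
So P(the pea under cup 2 | the dealer opened cup 6) = (1/6) / (5/6) = 1/5.

1/5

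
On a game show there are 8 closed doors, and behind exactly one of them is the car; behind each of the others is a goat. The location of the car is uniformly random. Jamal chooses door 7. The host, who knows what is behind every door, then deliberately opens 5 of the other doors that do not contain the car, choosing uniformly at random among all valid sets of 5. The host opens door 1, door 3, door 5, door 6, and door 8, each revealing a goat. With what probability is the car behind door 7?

Consider each possible location of the car in turn.
If it is behind any of doors 1, 3, 5, 6, and 8 (prior 1/8 each): that door was opened and seen not to hold the prize — ruled out; weight (1/8)·0 = 0 each.
If it is behind either of doors 2 and 4 (prior 1/8 each): the host has 6 equally likely choices, so probability 1/6; weight (1/8)·(1/6) = 1/48 each.
If it is behind door 7 (prior 1/8): the host has 21 equally likely choices, so probability 1/21; weight (1/8)·(1/21) = 1/168.
The weights sum to 1/21.
So P(the car behind door 7 | the host opened door 1, door 3, door 5, door 6, and door 8) = (1/168) / (1/21) = 1/8.

1/8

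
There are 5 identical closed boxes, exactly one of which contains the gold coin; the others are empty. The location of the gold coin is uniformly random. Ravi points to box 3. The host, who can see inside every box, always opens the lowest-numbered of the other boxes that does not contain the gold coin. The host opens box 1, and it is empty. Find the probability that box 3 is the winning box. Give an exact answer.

1/4

Consider each possible location of the gold coin in turn.
If it is in box 1 (prior 1/5): the host opened box 1, so this case is ruled out; weight (1/5)·0 = 0.
If it is in any of boxes 2, 3, 4, and 5 (prior 1/5 each): box 1 is the lowest-numbered option available, probability 1; weight (1/5)·1 = 1/5 each.
The weights sum to 4/5.
So P(the gold coin in box 3 | the host opened box 1) = (1/5) / (4/5) = 1/4.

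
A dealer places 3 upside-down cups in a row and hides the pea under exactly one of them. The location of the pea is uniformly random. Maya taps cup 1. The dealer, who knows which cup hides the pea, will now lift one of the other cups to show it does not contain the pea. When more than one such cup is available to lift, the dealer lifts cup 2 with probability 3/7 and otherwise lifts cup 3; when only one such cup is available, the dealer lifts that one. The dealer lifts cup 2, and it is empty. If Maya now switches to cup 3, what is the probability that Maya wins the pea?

Consider each possible location of the pea in turn.
If it is under cup 1 (prior 1/3): cup 2 is available, opened with probability 3/7; weight (1/3)·(3/7) = 1/7.
If it is under cup 2 (prior 1/3): the dealer opened cup 2, so this case is ruled out; weight (1/3)·0 = 0.
If it is under cup 3 (prior 1/3): only cup 2 is available, probability 1; weight (1/3)·1 = 1/3.
The weights sum to 10/21.
So P(the pea under cup 3 | the dealer opened cup 2) = (1/3) / (10/21) = 7/10.

7/10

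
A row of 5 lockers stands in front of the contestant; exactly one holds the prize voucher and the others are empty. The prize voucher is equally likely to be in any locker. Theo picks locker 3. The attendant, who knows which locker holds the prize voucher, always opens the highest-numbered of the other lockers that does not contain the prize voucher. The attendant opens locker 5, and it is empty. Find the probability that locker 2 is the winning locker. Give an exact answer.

1/4

Condition on the true location of the prize voucher.
If it is in any of lockers 1, 2, 3, and 4 (prior 1/5 each): locker 5 is the highest-numbered option available, probability 1; weight (1/5)·1 = 1/5 each.
If it is in locker 5 (prior 1/5): the attendant opened locker 5, so this case is ruled out; weight (1/5)·0 = 0.
The weights sum to 4/5.
So P(the prize voucher in locker 2 | the attendant opened locker 5) = (1/5) / (4/5) = 1/4.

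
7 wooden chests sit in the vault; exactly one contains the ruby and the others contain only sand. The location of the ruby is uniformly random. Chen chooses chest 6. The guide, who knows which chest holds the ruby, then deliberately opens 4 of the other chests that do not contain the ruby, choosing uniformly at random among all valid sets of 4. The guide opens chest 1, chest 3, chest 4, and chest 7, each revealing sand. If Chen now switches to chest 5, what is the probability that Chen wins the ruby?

Condition on the true location of the ruby.
If it is in any of chests 1, 3, 4, and 7 (prior 1/7 each): that chest was opened and seen not to hold the prize — ruled out; weight (1/7)·0 = 0 each.
If it is in either of chests 2 and 5 (prior 1/7 each): the guide has 5 equally likely choices, so probability 1/5; weight (1/7)·(1/5) = 1/35 each.
If it is in chest 6 (prior 1/7): the guide has 15 equally likely choices, so probability 1/15; weight (1/7)·(1/15) = 1/105.
The weights sum to 1/15.
So P(the ruby in chest 5 | the guide opened chest 1, chest 3, chest 4, and chest 7) = (1/35) / (1/15) = 3/7.

3/7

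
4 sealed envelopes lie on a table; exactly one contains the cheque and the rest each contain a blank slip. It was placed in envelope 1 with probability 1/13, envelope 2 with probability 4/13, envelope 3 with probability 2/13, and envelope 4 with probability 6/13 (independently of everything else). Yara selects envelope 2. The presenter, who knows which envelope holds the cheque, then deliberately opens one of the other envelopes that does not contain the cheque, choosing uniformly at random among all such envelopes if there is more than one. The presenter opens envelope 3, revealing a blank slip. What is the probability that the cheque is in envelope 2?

Apply Bayes' rule, conditioning on where the cheque actually is.
If it is in envelope 1 (prior 1/13): the presenter has 2 equally likely choices, so probability 1/2; weight (1/13)·(1/2) = 1/26.
If it is in envelope 2 (prior 4/13): the presenter has 3 equally likely choices, so probability 1/3; weight (4/13)·(1/3) = 4/39.
If it is in envelope 3 (prior 2/13): the presenter opened envelope 3, so this case is ruled out; weight (2/13)·0 = 0.
If it is in envelope 4 (prior 6/13): the presenter has 2 equally likely choices, so probability 1/2; weight (6/13)·(1/2) = 3/13.
The weights sum to 29/78.
So P(the cheque in envelope 2 | the presenter opened envelope 3) = (4/39) / (29/78) = 8/29.

8/29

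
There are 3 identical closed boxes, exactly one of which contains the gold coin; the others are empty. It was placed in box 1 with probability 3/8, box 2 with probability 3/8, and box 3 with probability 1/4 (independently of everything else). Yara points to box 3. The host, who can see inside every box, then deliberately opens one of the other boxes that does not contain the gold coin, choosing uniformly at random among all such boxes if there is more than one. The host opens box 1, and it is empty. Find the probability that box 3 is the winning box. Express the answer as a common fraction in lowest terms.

1/4

Condition on the true location of the gold coin.
If it is in box 1 (prior 3/8): the host opened box 1, so this case is ruled out; weight (3/8)·0 = 0.
If it is in box 2 (prior 3/8): the host has no choice, probability 1; weight (3/8)·1 = 3/8.
If it is in box 3 (prior 1/4): the host has 2 equally likely choices, so probability 1/2; weight (1/4)·(1/2) = 1/8.
The weights sum to 1/2.
So P(the gold coin in box 3 | the host opened box 1) = (1/8) / (1/2) = 1/4.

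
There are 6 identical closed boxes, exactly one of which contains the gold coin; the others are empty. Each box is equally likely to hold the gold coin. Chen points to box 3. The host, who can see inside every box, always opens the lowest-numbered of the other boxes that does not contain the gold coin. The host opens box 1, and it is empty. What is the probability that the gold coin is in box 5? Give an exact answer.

1/5

Condition on the true location of the gold coin.
If it is in box 1 (prior 1/6): the host opened box 1, so this case is ruled out; weight (1/6)·0 = 0.
If it is in any of boxes 2, 3, 4, 5, and 6 (prior 1/6 each): box 1 is the lowest-numbered option available, probability 1; weight (1/6)·1 = 1/6 each.
The weights sum to 5/6.
So P(the gold coin in box 5 | the host opened box 1) = (1/6) / (5/6) = 1/5.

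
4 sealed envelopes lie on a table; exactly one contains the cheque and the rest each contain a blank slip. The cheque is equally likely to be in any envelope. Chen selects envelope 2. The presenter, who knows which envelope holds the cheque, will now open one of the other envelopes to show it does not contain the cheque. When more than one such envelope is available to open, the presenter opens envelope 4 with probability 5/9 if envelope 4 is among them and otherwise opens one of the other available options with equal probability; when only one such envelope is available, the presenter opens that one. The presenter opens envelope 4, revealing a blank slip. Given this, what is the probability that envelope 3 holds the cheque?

1/3

Condition on the true location of the cheque.
If it is in any of envelopes 1, 2, and 3 (prior 1/4 each): envelope 4 is available, opened with probability 5/9; weight (1/4)·(5/9) = 5/36 each.
If it is in envelope 4 (prior 1/4): the presenter opened envelope 4, so this case is ruled out; weight (1/4)·0 = 0.
The weights sum to 5/12.
So P(the cheque in envelope 3 | the presenter opened envelope 4) = (5/36) / (5/12) = 1/3.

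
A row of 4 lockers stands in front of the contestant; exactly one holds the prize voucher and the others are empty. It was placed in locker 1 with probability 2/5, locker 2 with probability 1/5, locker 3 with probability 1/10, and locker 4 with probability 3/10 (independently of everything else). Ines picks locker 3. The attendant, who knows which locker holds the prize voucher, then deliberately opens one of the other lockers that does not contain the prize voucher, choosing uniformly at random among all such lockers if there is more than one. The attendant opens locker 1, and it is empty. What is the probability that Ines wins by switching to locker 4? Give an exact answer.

Apply Bayes' rule, conditioning on where the prize voucher actually is.
If it is in locker 1 (prior 2/5): the attendant opened locker 1, so this case is ruled out; weight (2/5)·0 = 0.
If it is in locker 2 (prior 1/5): the attendant has 2 equally likely choices, so probability 1/2; weight (1/5)·(1/2) = 1/10.
If it is in locker 3 (prior 1/10): the attendant has 3 equally likely choices, so probability 1/3; weight (1/10)·(1/3) = 1/30.
If it is in locker 4 (prior 3/10): the attendant has 2 equally likely choices, so probability 1/2; weight (3/10)·(1/2) = 3/20.
The weights sum to 17/60.
So P(the prize voucher in locker 4 | the attendant opened locker 1) = (3/20) / (17/60) = 9/17.

9/17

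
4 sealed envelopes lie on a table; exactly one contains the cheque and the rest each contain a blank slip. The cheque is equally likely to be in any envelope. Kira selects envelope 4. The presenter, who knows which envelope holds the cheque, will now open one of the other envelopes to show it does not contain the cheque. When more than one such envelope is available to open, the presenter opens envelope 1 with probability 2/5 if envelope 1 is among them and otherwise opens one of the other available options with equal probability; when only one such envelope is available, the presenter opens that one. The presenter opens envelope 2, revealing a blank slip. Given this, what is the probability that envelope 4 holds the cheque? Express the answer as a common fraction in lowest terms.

Consider each possible location of the cheque in turn.
If it is in envelope 1 (prior 1/4): envelope 1 holds the prize so is unavailable; the presenter chooses uniformly among the 2 others, probability 1/2; weight (1/4)·(1/2) = 1/8.
If it is in envelope 2 (prior 1/4): the presenter opened envelope 2, so this case is ruled out; weight (1/4)·0 = 0.
If it is in envelope 3 (prior 1/4): envelope 1 is available but not opened, probability 3/5; weight (1/4)·(3/5) = 3/20.
If it is in envelope 4 (prior 1/4): envelope 1 is available but not opened; envelope 2 gets probability (1 − 2/5)/2 = 3/10; weight (1/4)·(3/10) = 3/40.
The weights sum to 7/20.
So P(the cheque in envelope 4 | the presenter opened envelope 2) = (3/40) / (7/20) = 3/14.

3/14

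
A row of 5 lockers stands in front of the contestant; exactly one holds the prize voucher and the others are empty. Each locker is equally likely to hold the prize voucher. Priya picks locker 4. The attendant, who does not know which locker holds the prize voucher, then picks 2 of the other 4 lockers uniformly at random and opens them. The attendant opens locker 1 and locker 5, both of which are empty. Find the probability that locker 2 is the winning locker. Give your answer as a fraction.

1/3

Apply Bayes' rule, conditioning on where the prize voucher actually is.
If it is in either of lockers 1 and 5 (prior 1/5 each): that locker was opened and seen not to hold the prize — ruled out; weight (1/5)·0 = 0 each.
If it is in any of lockers 2, 3, and 4 (prior 1/5 each): the attendant picks exactly this set with probability 1/6 regardless, and none is the prize; weight (1/5)·(1/6) = 1/30 each.
The weights sum to 1/10.
So P(the prize voucher in locker 2 | the attendant opened locker 1 and locker 5) = (1/30) / (1/10) = 1/3.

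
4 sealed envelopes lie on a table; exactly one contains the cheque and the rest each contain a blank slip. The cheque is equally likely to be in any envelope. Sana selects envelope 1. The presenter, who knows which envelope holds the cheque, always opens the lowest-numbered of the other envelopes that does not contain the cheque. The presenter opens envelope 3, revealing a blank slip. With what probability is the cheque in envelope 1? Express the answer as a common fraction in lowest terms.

0

Consider each possible location of the cheque in turn.
If it is in either of envelopes 1 and 4 (prior 1/4 each): the presenter would have opened envelope 2 instead, probability 0; weight (1/4)·0 = 0 each.
If it is in envelope 2 (prior 1/4): envelope 3 is the lowest-numbered option available, probability 1; weight (1/4)·1 = 1/4.
If it is in envelope 3 (prior 1/4): the presenter opened envelope 3, so this case is ruled out; weight (1/4)·0 = 0.
The weights sum to 1/4.
So P(the cheque in envelope 1 | the presenter opened envelope 3) = 0 / (1/4) = 0.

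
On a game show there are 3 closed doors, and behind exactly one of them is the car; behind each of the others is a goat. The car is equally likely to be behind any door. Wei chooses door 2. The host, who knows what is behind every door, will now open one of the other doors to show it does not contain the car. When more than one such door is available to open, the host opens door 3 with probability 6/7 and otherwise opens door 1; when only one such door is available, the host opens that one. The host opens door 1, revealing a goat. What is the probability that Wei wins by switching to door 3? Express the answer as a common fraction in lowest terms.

7/8

Apply Bayes' rule, conditioning on where the car actually is.
If it is behind door 1 (prior 1/3): the host opened door 1, so this case is ruled out; weight (1/3)·0 = 0.
If it is behind door 2 (prior 1/3): door 3 is available but not opened, probability 1/7; weight (1/3)·(1/7) = 1/21.
If it is behind door 3 (prior 1/3): only door 1 is available, probability 1; weight (1/3)·1 = 1/3.
The weights sum to 8/21.
So P(the car behind door 3 | the host opened door 1) = (1/3) / (8/21) = 7/8.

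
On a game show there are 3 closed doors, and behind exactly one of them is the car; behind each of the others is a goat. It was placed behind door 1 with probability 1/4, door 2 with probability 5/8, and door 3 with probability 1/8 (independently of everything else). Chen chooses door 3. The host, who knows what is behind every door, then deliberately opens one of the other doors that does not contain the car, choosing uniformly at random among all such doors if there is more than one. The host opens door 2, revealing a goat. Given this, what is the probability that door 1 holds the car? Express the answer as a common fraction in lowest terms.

Condition on the true location of the car.
If it is behind door 1 (prior 1/4): the host has no choice, probability 1; weight (1/4)·1 = 1/4.
If it is behind door 2 (prior 5/8): the host opened door 2, so this case is ruled out; weight (5/8)·0 = 0.
If it is behind door 3 (prior 1/8): the host has 2 equally likely choices, so probability 1/2; weight (1/8)·(1/2) = 1/16.
The weights sum to 5/16.
So P(the car behind door 1 | the host opened door 2) = (1/4) / (5/16) = 4/5.

4/5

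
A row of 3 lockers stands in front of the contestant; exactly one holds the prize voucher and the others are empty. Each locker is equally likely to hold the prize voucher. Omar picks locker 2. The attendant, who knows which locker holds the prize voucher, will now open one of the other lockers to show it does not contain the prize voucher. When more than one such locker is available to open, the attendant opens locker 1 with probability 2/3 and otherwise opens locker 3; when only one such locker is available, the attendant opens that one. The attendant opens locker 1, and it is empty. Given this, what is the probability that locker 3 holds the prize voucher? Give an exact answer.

Apply Bayes' rule, conditioning on where the prize voucher actually is.
If it is in locker 1 (prior 1/3): the attendant opened locker 1, so this case is ruled out; weight (1/3)·0 = 0.
If it is in locker 2 (prior 1/3): locker 1 is available, opened with probability 2/3; weight (1/3)·(2/3) = 2/9.
If it is in locker 3 (prior 1/3): only locker 1 is available, probability 1; weight (1/3)·1 = 1/3.
The weights sum to 5/9.
So P(the prize voucher in locker 3 | the attendant opened locker 1) = (1/3) / (5/9) = 3/5.

3/5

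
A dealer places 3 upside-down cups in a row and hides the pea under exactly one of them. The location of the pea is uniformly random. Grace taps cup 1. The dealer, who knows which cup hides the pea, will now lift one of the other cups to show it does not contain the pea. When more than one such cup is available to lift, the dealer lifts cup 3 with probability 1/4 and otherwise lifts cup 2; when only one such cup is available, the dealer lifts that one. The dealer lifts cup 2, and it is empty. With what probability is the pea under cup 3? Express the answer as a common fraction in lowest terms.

Condition on the true location of the pea.
If it is under cup 1 (prior 1/3): cup 3 is available but not opened, probability 3/4; weight (1/3)·(3/4) = 1/4.
If it is under cup 2 (prior 1/3): the dealer opened cup 2, so this case is ruled out; weight (1/3)·0 = 0.
If it is under cup 3 (prior 1/3): only cup 2 is available, probability 1; weight (1/3)·1 = 1/3.
The weights sum to 7/12.
So P(the pea under cup 3 | the dealer opened cup 2) = (1/3) / (7/12) = 4/7.

4/7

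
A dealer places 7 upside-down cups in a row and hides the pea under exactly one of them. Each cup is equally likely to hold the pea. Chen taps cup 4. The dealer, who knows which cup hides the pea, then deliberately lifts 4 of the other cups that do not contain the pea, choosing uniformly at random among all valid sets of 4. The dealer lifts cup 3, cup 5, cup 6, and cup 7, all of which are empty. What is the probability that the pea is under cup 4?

Apply Bayes' rule, conditioning on where the pea actually is.
If it is under either of cups 1 and 2 (prior 1/7 each): the dealer has 5 equally likely choices, so probability 1/5; weight (1/7)·(1/5) = 1/35 each.
If it is under any of cups 3, 5, 6, and 7 (prior 1/7 each): that cup was opened and seen not to hold the prize — ruled out; weight (1/7)·0 = 0 each.
If it is under cup 4 (prior 1/7): the dealer has 15 equally likely choices, so probability 1/15; weight (1/7)·(1/15) = 1/105.
The weights sum to 1/15.
So P(the pea under cup 4 | the dealer opened cup 3, cup 5, cup 6, and cup 7) = (1/105) / (1/15) = 1/7.

1/7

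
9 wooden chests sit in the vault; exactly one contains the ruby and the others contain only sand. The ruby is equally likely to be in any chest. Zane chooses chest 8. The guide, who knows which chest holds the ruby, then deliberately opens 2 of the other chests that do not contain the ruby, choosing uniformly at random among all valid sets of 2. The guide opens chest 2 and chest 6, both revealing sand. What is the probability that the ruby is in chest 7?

4/27

Consider each possible location of the ruby in turn.
If it is in any of chests 1, 3, 4, 5, 7, and 9 (prior 1/9 each): the guide has 21 equally likely choices, so probability 1/21; weight (1/9)·(1/21) = 1/189 each.
If it is in either of chests 2 and 6 (prior 1/9 each): that chest was opened and seen not to hold the prize — ruled out; weight (1/9)·0 = 0 each.
If it is in chest 8 (prior 1/9): the guide has 28 equally likely choices, so probability 1/28; weight (1/9)·(1/28) = 1/252.
The weights sum to 1/28.
So P(the ruby in chest 7 | the guide opened chest 2 and chest 6) = (1/189) / (1/28) = 4/27.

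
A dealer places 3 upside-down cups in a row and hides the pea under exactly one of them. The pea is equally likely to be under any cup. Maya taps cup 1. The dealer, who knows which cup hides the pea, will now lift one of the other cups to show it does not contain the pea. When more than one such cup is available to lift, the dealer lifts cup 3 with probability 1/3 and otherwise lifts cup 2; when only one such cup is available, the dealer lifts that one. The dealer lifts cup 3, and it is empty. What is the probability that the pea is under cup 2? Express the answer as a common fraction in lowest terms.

Consider each possible location of the pea in turn.
If it is under cup 1 (prior 1/3): cup 3 is available, opened with probability 1/3; weight (1/3)·(1/3) = 1/9.
If it is under cup 2 (prior 1/3): only cup 3 is available, probability 1; weight (1/3)·1 = 1/3.
If it is under cup 3 (prior 1/3): the dealer opened cup 3, so this case is ruled out; weight (1/3)·0 = 0.
The weights sum to 4/9.
So P(the pea under cup 2 | the dealer opened cup 3) = (1/3) / (4/9) = 3/4.

3/4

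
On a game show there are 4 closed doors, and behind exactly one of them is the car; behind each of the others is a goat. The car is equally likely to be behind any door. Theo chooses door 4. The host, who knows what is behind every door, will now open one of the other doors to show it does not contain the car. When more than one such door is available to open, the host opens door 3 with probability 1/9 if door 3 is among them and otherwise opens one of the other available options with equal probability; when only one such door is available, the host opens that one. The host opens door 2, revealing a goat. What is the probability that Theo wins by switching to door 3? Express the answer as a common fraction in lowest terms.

Consider each possible location of the car in turn.
If it is behind door 1 (prior 1/4): door 3 is available but not opened, probability 8/9; weight (1/4)·(8/9) = 2/9.
If it is behind door 2 (prior 1/4): the host opened door 2, so this case is ruled out; weight (1/4)·0 = 0.
If it is behind door 3 (prior 1/4): door 3 holds the prize so is unavailable; the host chooses uniformly among the 2 others, probability 1/2; weight (1/4)·(1/2) = 1/8.
If it is behind door 4 (prior 1/4): door 3 is available but not opened; door 2 gets probability (1 − 1/9)/2 = 4/9; weight (1/4)·(4/9) = 1/9.
The weights sum to 11/24.
So P(the car behind door 3 | the host opened door 2) = (1/8) / (11/24) = 3/11.

3/11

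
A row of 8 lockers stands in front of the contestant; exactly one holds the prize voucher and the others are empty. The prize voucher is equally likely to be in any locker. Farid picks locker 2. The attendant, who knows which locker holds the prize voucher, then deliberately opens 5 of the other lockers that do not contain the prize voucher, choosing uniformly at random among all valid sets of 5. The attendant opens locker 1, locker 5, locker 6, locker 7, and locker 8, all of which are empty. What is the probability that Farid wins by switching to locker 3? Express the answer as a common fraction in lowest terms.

Condition on the true location of the prize voucher.
If it is in any of lockers 1, 5, 6, 7, and 8 (prior 1/8 each): that locker was opened and seen not to hold the prize — ruled out; weight (1/8)·0 = 0 each.
If it is in locker 2 (prior 1/8): the attendant has 21 equally likely choices, so probability 1/21; weight (1/8)·(1/21) = 1/168.
If it is in either of lockers 3 and 4 (prior 1/8 each): the attendant has 6 equally likely choices, so probability 1/6; weight (1/8)·(1/6) = 1/48 each.
The weights sum to 1/21.
So P(the prize voucher in locker 3 | the attendant opened locker 1, locker 5, locker 6, locker 7, and locker 8) = (1/48) / (1/21) = 7/16.

7/16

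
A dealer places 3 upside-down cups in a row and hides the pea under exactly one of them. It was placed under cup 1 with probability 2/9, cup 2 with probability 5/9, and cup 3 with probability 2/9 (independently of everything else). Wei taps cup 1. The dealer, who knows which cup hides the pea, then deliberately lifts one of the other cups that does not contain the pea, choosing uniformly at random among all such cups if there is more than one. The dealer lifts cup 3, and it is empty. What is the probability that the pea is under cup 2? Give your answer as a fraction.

5/6

Condition on the true location of the pea.
If it is under cup 1 (prior 2/9): the dealer has 2 equally likely choices, so probability 1/2; weight (2/9)·(1/2) = 1/9.
If it is under cup 2 (prior 5/9): the dealer has no choice, probability 1; weight (5/9)·1 = 5/9.
If it is under cup 3 (prior 2/9): the dealer opened cup 3, so this case is ruled out; weight (2/9)·0 = 0.
The weights sum to 2/3.
So P(the pea under cup 2 | the dealer opened cup 3) = (5/9) / (2/3) = 5/6.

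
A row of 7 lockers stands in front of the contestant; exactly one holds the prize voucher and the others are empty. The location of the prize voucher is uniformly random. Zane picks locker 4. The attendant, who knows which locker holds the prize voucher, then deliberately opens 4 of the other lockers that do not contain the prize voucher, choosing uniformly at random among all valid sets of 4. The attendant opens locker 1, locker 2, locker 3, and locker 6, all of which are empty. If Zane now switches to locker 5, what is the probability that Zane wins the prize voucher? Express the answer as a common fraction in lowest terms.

3/7

Consider each possible location of the prize voucher in turn.
If it is in any of lockers 1, 2, 3, and 6 (prior 1/7 each): that locker was opened and seen not to hold the prize — ruled out; weight (1/7)·0 = 0 each.
If it is in locker 4 (prior 1/7): the attendant has 15 equally likely choices, so probability 1/15; weight (1/7)·(1/15) = 1/105.
If it is in either of lockers 5 and 7 (prior 1/7 each): the attendant has 5 equally likely choices, so probability 1/5; weight (1/7)·(1/5) = 1/35 each.
The weights sum to 1/15.
So P(the prize voucher in locker 5 | the attendant opened locker 1, locker 2, locker 3, and locker 6) = (1/35) / (1/15) = 3/7.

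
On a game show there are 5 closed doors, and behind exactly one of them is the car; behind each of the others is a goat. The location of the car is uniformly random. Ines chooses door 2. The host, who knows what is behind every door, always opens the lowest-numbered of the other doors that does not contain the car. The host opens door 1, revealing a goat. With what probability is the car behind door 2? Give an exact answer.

1/4

Condition on the true location of the car.
If it is behind door 1 (prior 1/5): the host opened door 1, so this case is ruled out; weight (1/5)·0 = 0.
If it is behind any of doors 2, 3, 4, and 5 (prior 1/5 each): door 1 is the lowest-numbered option available, probability 1; weight (1/5)·1 = 1/5 each.
The weights sum to 4/5.
So P(the car behind door 2 | the host opened door 1) = (1/5) / (4/5) = 1/4.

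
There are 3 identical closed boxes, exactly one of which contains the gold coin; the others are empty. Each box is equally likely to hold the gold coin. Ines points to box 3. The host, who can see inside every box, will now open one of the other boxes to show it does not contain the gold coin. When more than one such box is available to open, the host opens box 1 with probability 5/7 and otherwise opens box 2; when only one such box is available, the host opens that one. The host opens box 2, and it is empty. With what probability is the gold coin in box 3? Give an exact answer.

Condition on the true location of the gold coin.
If it is in box 1 (prior 1/3): only box 2 is available, probability 1; weight (1/3)·1 = 1/3.
If it is in box 2 (prior 1/3): the host opened box 2, so this case is ruled out; weight (1/3)·0 = 0.
If it is in box 3 (prior 1/3): box 1 is available but not opened, probability 2/7; weight (1/3)·(2/7) = 2/21.
The weights sum to 3/7.
So P(the gold coin in box 3 | the host opened box 2) = (2/21) / (3/7) = 2/9.

2/9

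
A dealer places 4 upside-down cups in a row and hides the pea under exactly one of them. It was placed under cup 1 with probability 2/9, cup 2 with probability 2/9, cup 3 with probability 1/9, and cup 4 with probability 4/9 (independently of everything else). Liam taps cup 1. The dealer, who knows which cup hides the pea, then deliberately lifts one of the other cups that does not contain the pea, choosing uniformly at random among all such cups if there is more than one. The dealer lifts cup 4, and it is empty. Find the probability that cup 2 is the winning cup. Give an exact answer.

6/13

Consider each possible location of the pea in turn.
If it is under cup 1 (prior 2/9): the dealer has 3 equally likely choices, so probability 1/3; weight (2/9)·(1/3) = 2/27.
If it is under cup 2 (prior 2/9): the dealer has 2 equally likely choices, so probability 1/2; weight (2/9)·(1/2) = 1/9.
If it is under cup 3 (prior 1/9): the dealer has 2 equally likely choices, so probability 1/2; weight (1/9)·(1/2) = 1/18.
If it is under cup 4 (prior 4/9): the dealer opened cup 4, so this case is ruled out; weight (4/9)·0 = 0.
The weights sum to 13/54.
So P(the pea under cup 2 | the dealer opened cup 4) = (1/9) / (13/54) = 6/13.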